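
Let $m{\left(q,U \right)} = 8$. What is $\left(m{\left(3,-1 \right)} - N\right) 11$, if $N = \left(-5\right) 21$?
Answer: $1243$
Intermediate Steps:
$N = -105$
$\left(m{\left(3,-1 \right)} - N\right) 11 = \left(8 - -105\right) 11 = \left(8 + 105\right) 11 = 113 \cdot 11 = 1243$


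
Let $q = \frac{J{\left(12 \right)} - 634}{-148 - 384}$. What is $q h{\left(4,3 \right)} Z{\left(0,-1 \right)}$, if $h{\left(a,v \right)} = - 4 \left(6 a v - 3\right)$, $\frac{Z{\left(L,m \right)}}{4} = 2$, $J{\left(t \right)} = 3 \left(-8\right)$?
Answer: $- \frac{51888}{19} \approx -2730.9$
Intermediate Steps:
$J{\left(t \right)} = -24$
$Z{\left(L,m \right)} = 8$ ($Z{\left(L,m \right)} = 4 \cdot 2 = 8$)
$q = \frac{47}{38}$ ($q = \frac{-24 - 634}{-148 - 384} = - \frac{658}{-532} = \left(-658\right) \left(- \frac{1}{532}\right) = \frac{47}{38} \approx 1.2368$)
$h{\left(a,v \right)} = 12 - 24 a v$ ($h{\left(a,v \right)} = - 4 \left(6 a v - 3\right) = - 4 \left(-3 + 6 a v\right) = 12 - 24 a v$)
$q h{\left(4,3 \right)} Z{\left(0,-1 \right)} = \frac{47 \left(12 - 96 \cdot 3\right) 8}{38} = \frac{47 \left(12 - 288\right) 8}{38} = \frac{47 \left(\left(-276\right) 8\right)}{38} = \frac{47}{38} \left(-2208\right) = - \frac{51888}{19}$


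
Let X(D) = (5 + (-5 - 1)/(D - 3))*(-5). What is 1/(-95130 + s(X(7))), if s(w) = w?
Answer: -2/190295 ≈ -1.0510e-5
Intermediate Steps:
X(D) = -25 + 30/(-3 + D) (X(D) = (5 - 6/(-3 + D))*(-5) = -25 + 30/(-3 + D))
1/(-95130 + s(X(7))) = 1/(-95130 + 5*(21 - 5*7)/(-3 + 7)) = 1/(-95130 + 5*(21 - 35)/4) = 1/(-95130 + 5*(1/4)*(-14)) = 1/(-95130 - 35/2) = 1/(-190295/2) = -2/190295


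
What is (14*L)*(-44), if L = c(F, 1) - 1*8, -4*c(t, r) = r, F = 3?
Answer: 5082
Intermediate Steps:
c(t, r) = -r/4
L = -33/4 (L = -1/4*1 - 1*8 = -1/4 - 8 = -33/4 ≈ -8.2500)
(14*L)*(-44) = (14*(-33/4))*(-44) = -231/2*(-44) = 5082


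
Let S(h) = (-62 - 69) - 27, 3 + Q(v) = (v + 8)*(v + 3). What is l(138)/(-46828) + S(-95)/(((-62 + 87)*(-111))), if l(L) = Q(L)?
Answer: -49719001/129947700 ≈ -0.38261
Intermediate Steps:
Q(v) = -3 + (3 + v)*(8 + v) (Q(v) = -3 + (v + 8)*(v + 3) = -3 + (8 + v)*(3 + v) = -3 + (3 + v)*(8 + v))
l(L) = 21 + L² + 11*L
S(h) = -158 (S(h) = -131 - 27 = -158)
l(138)/(-46828) + S(-95)/(((-62 + 87)*(-111))) = (21 + 138² + 11*138)/(-46828) - 158*(-1/(111*(-62 + 87))) = (21 + 19044 + 1518)*(-1/46828) - 158/(25*(-111)) = 20583*(-1/46828) - 158/(-2775) = -20583/46828 - 158*(-1/2775) = -20583/46828 + 158/2775 = -49719001/129947700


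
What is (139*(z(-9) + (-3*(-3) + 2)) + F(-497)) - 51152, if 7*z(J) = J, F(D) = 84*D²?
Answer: 144892680/7 ≈ 2.0699e+7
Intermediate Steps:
z(J) = J/7
(139*(z(-9) + (-3*(-3) + 2)) + F(-497)) - 51152 = (139*((⅐)*(-9) + (-3*(-3) + 2)) + 84*(-497)²) - 51152 = (139*(-9/7 + (9 + 2)) + 84*247009) - 51152 = (139*(-9/7 + 11) + 20748756) - 51152 = (139*(68/7) + 20748756) - 51152 = (9452/7 + 20748756) - 51152 = 145250744/7 - 51152 = 144892680/7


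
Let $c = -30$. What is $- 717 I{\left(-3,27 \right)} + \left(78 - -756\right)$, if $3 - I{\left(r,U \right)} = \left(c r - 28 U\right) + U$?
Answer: $-459480$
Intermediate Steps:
$I{\left(r,U \right)} = 3 + 27 U + 30 r$ ($I{\left(r,U \right)} = 3 - \left(\left(- 30 r - 28 U\right) + U\right) = 3 - \left(- 30 r - 27 U\right) = 3 + \left(27 U + 30 r\right) = 3 + 27 U + 30 r$)
$- 717 I{\left(-3,27 \right)} + \left(78 - -756\right) = - 717 \left(3 + 27 \cdot 27 + 30 \left(-3\right)\right) + \left(78 - -756\right) = - 717 \left(3 + 729 - 90\right) + \left(78 + 756\right) = \left(-717\right) 642 + 834 = -460314 + 834 = -459480$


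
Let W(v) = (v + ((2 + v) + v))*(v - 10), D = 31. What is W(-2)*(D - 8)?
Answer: 1104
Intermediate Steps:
W(v) = (-10 + v)*(2 + 3*v) (W(v) = (v + (2 + 2*v))*(-10 + v) = (2 + 3*v)*(-10 + v) = (-10 + v)*(2 + 3*v))
W(-2)*(D - 8) = (-20 - 28*(-2) + 3*(-2)**2)*(31 - 8) = (-20 + 56 + 3*4)*23 = (-20 + 56 + 12)*23 = 48*23 = 1104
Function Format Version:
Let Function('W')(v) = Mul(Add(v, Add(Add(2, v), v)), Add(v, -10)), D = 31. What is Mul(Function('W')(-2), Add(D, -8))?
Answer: 1104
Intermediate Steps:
Function('W')(v) = Mul(Add(-10, v), Add(2, Mul(3, v))) (Function('W')(v) = Mul(Add(v, Add(2, Mul(2, v))), Add(-10, v)) = Mul(Add(2, Mul(3, v)), Add(-10, v)) = Mul(Add(-10, v), Add(2, Mul(3, v))))
Mul(Function('W')(-2), Add(D, -8)) = Mul(Add(-20, Mul(-28, -2), Mul(3, Pow(-2, 2))), Add(31, -8)) = Mul(Add(-20, 56, Mul(3, 4)), 23) = Mul(Add(-20, 56, 12), 23) = Mul(48, 23) = 1104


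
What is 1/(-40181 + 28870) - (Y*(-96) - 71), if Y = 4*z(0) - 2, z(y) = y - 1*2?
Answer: -10055480/11311 ≈ -889.00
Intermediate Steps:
z(y) = -2 + y (z(y) = y - 2 = -2 + y)
Y = -10 (Y = 4*(-2 + 0) - 2 = 4*(-2) - 2 = -8 - 2 = -10)
1/(-40181 + 28870) - (Y*(-96) - 71) = 1/(-40181 + 28870) - (-10*(-96) - 71) = 1/(-11311) - (960 - 71) = -1/11311 - 1*889 = -1/11311 - 889 = -10055480/11311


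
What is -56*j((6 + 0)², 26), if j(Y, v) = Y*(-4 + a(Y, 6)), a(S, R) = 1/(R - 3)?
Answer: 7392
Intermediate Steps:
a(S, R) = 1/(-3 + R)
j(Y, v) = -11*Y/3 (j(Y, v) = Y*(-4 + 1/(-3 + 6)) = Y*(-4 + 1/3) = Y*(-4 + ⅓) = Y*(-11/3) = -11*Y/3)
-56*j((6 + 0)², 26) = -(-616)*(6 + 0)²/3 = -(-616)*6²/3 = -(-616)*36/3 = -56*(-132) = 7392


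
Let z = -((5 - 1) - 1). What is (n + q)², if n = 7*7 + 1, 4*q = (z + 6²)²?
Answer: 1661521/16 ≈ 1.0385e+5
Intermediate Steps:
z = -3 (z = -(4 - 1) = -1*3 = -3)
q = 1089/4 (q = (-3 + 6²)²/4 = (-3 + 36)²/4 = (¼)*33² = (¼)*1089 = 1089/4 ≈ 272.25)
n = 50 (n = 49 + 1 = 50)
(n + q)² = (50 + 1089/4)² = (1289/4)² = 1661521/16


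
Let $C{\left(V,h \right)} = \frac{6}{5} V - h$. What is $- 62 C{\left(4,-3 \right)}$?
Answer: $- \frac{2418}{5} \approx -483.6$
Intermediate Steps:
$C{\left(V,h \right)} = - h + \frac{6 V}{5}$ ($C{\left(V,h \right)} = 6 \cdot \frac{1}{5} V - h = \frac{6 V}{5} - h = - h + \frac{6 V}{5}$)
$- 62 C{\left(4,-3 \right)} = - 62 \left(\left(-1\right) \left(-3\right) + \frac{6}{5} \cdot 4\right) = - 62 \left(3 + \frac{24}{5}\right) = \left(-62\right) \frac{39}{5} = - \frac{2418}{5}$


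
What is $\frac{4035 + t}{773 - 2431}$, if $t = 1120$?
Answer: $- \frac{5155}{1658} \approx -3.1092$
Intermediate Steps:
$\frac{4035 + t}{773 - 2431} = \frac{4035 + 1120}{773 - 2431} = \frac{5155}{-1658} = 5155 \left(- \frac{1}{1658}\right) = - \frac{5155}{1658}$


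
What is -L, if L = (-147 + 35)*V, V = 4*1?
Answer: 448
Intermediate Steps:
V = 4
L = -448 (L = (-147 + 35)*4 = -112*4 = -448)
-L = -1*(-448) = 448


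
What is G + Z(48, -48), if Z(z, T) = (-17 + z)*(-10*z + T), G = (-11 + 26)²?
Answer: -16143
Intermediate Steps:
G = 225 (G = 15² = 225)
Z(z, T) = (-17 + z)*(T - 10*z)
G + Z(48, -48) = 225 + (-17*(-48) - 10*48² + 170*48 - 48*48) = 225 + (816 - 10*2304 + 8160 - 2304) = 225 + (816 - 23040 + 8160 - 2304) = 225 - 16368 = -16143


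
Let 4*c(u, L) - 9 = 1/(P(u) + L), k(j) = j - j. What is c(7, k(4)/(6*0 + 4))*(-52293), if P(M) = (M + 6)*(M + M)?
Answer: -85708227/728 ≈ -1.1773e+5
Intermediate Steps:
P(M) = 2*M*(6 + M) (P(M) = (6 + M)*(2*M) = 2*M*(6 + M))
k(j) = 0
c(u, L) = 9/4 + 1/(4*(L + 2*u*(6 + u))) (c(u, L) = 9/4 + 1/(4*(2*u*(6 + u) + L)) = 9/4 + 1/(4*(L + 2*u*(6 + u))))
c(7, k(4)/(6*0 + 4))*(-52293) = ((1 + 9*(0/(6*0 + 4)) + 18*7*(6 + 7))/(4*(0/(6*0 + 4) + 2*7*(6 + 7))))*(-52293) = ((1 + 9*(0/(0 + 4)) + 18*7*13)/(4*(0/(0 + 4) + 2*7*13)))*(-52293) = ((1 + 9*(0/4) + 1638)/(4*(0/4 + 182)))*(-52293) = ((1 + 9*(0*(1/4)) + 1638)/(4*(0*(1/4) + 182)))*(-52293) = ((1 + 9*0 + 1638)/(4*(0 + 182)))*(-52293) = ((1/4)*(1 + 0 + 1638)/182)*(-52293) = ((1/4)*(1/182)*1639)*(-52293) = (1639/728)*(-52293) = -85708227/728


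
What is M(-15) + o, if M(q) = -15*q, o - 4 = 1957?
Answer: 2186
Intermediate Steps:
o = 1961 (o = 4 + 1957 = 1961)
M(-15) + o = -15*(-15) + 1961 = 225 + 1961 = 2186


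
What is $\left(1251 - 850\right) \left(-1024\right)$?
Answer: $-410624$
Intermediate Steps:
$\left(1251 - 850\right) \left(-1024\right) = 401 \left(-1024\right) = -410624$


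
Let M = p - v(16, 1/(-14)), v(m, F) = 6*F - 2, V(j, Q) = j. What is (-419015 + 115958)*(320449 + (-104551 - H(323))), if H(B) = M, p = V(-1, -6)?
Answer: -458002770732/7 ≈ -6.5429e+10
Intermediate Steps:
p = -1
v(m, F) = -2 + 6*F
M = 10/7 (M = -1 - (-2 + 6/(-14)) = -1 - (-2 + 6*(-1/14)) = -1 - (-2 - 3/7) = -1 - 1*(-17/7) = -1 + 17/7 = 10/7 ≈ 1.4286)
H(B) = 10/7
(-419015 + 115958)*(320449 + (-104551 - H(323))) = (-419015 + 115958)*(320449 + (-104551 - 1*10/7)) = -303057*(320449 + (-104551 - 10/7)) = -303057*(320449 - 731867/7) = -303057*1511276/7 = -458002770732/7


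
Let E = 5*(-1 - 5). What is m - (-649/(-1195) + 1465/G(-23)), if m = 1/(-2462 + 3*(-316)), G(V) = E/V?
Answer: -1373718688/1222485 ≈ -1123.7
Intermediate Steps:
E = -30 (E = 5*(-6) = -30)
G(V) = -30/V
m = -1/3410 (m = 1/(-2462 - 948) = 1/(-3410) = -1/3410 ≈ -0.00029326)
m - (-649/(-1195) + 1465/G(-23)) = -1/3410 - (-649/(-1195) + 1465/((-30/(-23)))) = -1/3410 - (-649*(-1/1195) + 1465/((-30*(-1/23)))) = -1/3410 - (649/1195 + 1465/(30/23)) = -1/3410 - (649/1195 + 1465*(23/30)) = -1/3410 - (649/1195 + 6739/6) = -1/3410 - 1*8056999/7170 = -1/3410 - 8056999/7170 = -1373718688/1222485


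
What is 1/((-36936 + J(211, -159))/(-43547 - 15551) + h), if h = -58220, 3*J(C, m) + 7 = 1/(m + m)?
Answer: -56379492/3282378785069 ≈ -1.7176e-5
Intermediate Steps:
J(C, m) = -7/3 + 1/(6*m) (J(C, m) = -7/3 + 1/(3*(m + m)) = -7/3 + 1/(3*((2*m))) = -7/3 + (1/(2*m))/3 = -7/3 + 1/(6*m))
1/((-36936 + J(211, -159))/(-43547 - 15551) + h) = 1/((-36936 + (1/6)*(1 - 14*(-159))/(-159))/(-43547 - 15551) - 58220) = 1/((-36936 + (1/6)*(-1/159)*(1 + 2226))/(-59098) - 58220) = 1/((-36936 + (1/6)*(-1/159)*2227)*(-1/59098) - 58220) = 1/((-36936 - 2227/954)*(-1/59098) - 58220) = 1/(-35239171/954*(-1/59098) - 58220) = 1/(35239171/56379492 - 58220) = 1/(-3282378785069/56379492) = -56379492/3282378785069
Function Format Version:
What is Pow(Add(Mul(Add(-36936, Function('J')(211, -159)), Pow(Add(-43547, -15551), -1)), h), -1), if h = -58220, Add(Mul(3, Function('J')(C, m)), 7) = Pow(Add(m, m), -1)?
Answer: Rational(-56379492, 3282378785069) ≈ -1.7176e-5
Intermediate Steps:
Function('J')(C, m) = Add(Rational(-7, 3), Mul(Rational(1, 6), Pow(m, -1))) (Function('J')(C, m) = Add(Rational(-7, 3), Mul(Rational(1, 3), Pow(Add(m, m), -1))) = Add(Rational(-7, 3), Mul(Rational(1, 3), Pow(Mul(2, m), -1))) = Add(Rational(-7, 3), Mul(Rational(1, 3), Mul(Rational(1, 2), Pow(m, -1)))) = Add(Rational(-7, 3), Mul(Rational(1, 6), Pow(m, -1))))
Pow(Add(Mul(Add(-36936, Function('J')(211, -159)), Pow(Add(-43547, -15551), -1)), h), -1) = Pow(Add(Mul(Add(-36936, Mul(Rational(1, 6), Pow(-159, -1), Add(1, Mul(-14, -159)))), Pow(Add(-43547, -15551), -1)), -58220), -1) = Pow(Add(Mul(Add(-36936, Mul(Rational(1, 6), Rational(-1, 159), Add(1, 2226))), Pow(-59098, -1)), -58220), -1) = Pow(Add(Mul(Add(-36936, Mul(Rational(1, 6), Rational(-1, 159), 2227)), Rational(-1, 59098)), -58220), -1) = Pow(Add(Mul(Add(-36936, Rational(-2227, 954)), Rational(-1, 59098)), -58220), -1) = Pow(Add(Mul(Rational(-35239171, 954), Rational(-1, 59098)), -58220), -1) = Pow(Add(Rational(35239171, 56379492), -58220), -1) = Pow(Rational(-3282378785069, 56379492), -1) = Rational(-56379492, 3282378785069)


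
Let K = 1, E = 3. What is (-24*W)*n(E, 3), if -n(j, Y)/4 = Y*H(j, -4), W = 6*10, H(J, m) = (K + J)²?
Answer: 276480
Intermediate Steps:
H(J, m) = (1 + J)²
W = 60
n(j, Y) = -4*Y*(1 + j)²
(-24*W)*n(E, 3) = (-24*60)*(-4*3*(1 + 3)²) = -(-5760)*3*4² = -(-5760)*3*16 = -1440*(-192) = 276480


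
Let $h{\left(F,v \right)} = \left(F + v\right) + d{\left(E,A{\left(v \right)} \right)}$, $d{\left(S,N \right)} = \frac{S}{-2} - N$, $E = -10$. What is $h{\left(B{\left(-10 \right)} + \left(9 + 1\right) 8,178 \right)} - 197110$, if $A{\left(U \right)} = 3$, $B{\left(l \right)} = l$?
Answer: $-196860$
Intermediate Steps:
$d{\left(S,N \right)} = - N - \frac{S}{2}$ ($d{\left(S,N \right)} = S \left(- \frac{1}{2}\right) - N = - \frac{S}{2} - N = - N - \frac{S}{2}$)
$h{\left(F,v \right)} = 2 + F + v$ ($h{\left(F,v \right)} = \left(F + v\right) - -2 = \left(F + v\right) + \left(-3 + 5\right) = \left(F + v\right) + 2 = 2 + F + v$)
$h{\left(B{\left(-10 \right)} + \left(9 + 1\right) 8,178 \right)} - 197110 = \left(2 - \left(10 - \left(9 + 1\right) 8\right) + 178\right) - 197110 = \left(2 + \left(-10 + 10 \cdot 8\right) + 178\right) - 197110 = \left(2 + \left(-10 + 80\right) + 178\right) - 197110 = \left(2 + 70 + 178\right) - 197110 = 250 - 197110 = -196860$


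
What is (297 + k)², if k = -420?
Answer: 15129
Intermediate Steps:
(297 + k)² = (297 - 420)² = (-123)² = 15129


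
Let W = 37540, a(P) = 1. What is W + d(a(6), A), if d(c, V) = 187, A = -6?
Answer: 37727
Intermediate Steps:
W + d(a(6), A) = 37540 + 187 = 37727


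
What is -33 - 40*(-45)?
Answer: 1767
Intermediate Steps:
-33 - 40*(-45) = -33 + 1800 = 1767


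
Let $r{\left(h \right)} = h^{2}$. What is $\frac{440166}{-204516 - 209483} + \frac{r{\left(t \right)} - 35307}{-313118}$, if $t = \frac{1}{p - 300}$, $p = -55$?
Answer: $- \frac{7763570684028187}{8168344331302025} \approx -0.95045$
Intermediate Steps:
$t = - \frac{1}{355}$ ($t = \frac{1}{-55 - 300} = \frac{1}{-355} = - \frac{1}{355} \approx -0.0028169$)
$\frac{440166}{-204516 - 209483} + \frac{r{\left(t \right)} - 35307}{-313118} = \frac{440166}{-204516 - 209483} + \frac{\left(- \frac{1}{355}\right)^{2} - 35307}{-313118} = \frac{440166}{-413999} + \left(\frac{1}{126025} - 35307\right) \left(- \frac{1}{313118}\right) = 440166 \left(- \frac{1}{413999}\right) - - \frac{2224782337}{19730347975} = - \frac{440166}{413999} + \frac{2224782337}{19730347975} = - \frac{7763570684028187}{8168344331302025}$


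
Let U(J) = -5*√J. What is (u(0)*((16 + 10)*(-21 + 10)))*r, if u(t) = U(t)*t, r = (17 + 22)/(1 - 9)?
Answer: 0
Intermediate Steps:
r = -39/8 (r = 39/(-8) = 39*(-⅛) = -39/8 ≈ -4.8750)
u(t) = -5*t^(3/2) (u(t) = (-5*√t)*t = -5*t^(3/2))
(u(0)*((16 + 10)*(-21 + 10)))*r = ((-5*0^(3/2))*((16 + 10)*(-21 + 10)))*(-39/8) = ((-5*0)*(26*(-11)))*(-39/8) = (0*(-286))*(-39/8) = 0*(-39/8) = 0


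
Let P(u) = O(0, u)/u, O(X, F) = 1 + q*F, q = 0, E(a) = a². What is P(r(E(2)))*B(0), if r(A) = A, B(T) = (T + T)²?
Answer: 0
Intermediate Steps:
B(T) = 4*T² (B(T) = (2*T)² = 4*T²)
O(X, F) = 1 (O(X, F) = 1 + 0*F = 1 + 0 = 1)
P(u) = 1/u
P(r(E(2)))*B(0) = (4*0²)/(2²) = (4*0)/4 = (¼)*0 = 0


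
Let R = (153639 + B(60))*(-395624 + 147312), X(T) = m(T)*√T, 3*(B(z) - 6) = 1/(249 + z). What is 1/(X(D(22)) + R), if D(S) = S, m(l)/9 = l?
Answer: -4098128991692148/156351397265053935799906589 - 85073571*√22/625405589060215743199626356 ≈ -2.6211e-11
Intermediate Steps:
B(z) = 6 + 1/(3*(249 + z))
m(l) = 9*l
X(T) = 9*T^(3/2) (X(T) = (9*T)*√T = 9*T^(3/2))
R = -35366808989792/927 (R = (153639 + (4483 + 18*60)/(3*(249 + 60)))*(-395624 + 147312) = (153639 + (⅓)*(4483 + 1080)/309)*(-248312) = (153639 + (⅓)*(1/309)*5563)*(-248312) = (153639 + 5563/927)*(-248312) = (142428916/927)*(-248312) = -35366808989792/927 ≈ -3.8152e+10)
1/(X(D(22)) + R) = 1/(9*22^(3/2) - 35366808989792/927) = 1/(9*(22*√22) - 35366808989792/927) = 1/(198*√22 - 35366808989792/927) = 1/(-35366808989792/927 + 198*√22)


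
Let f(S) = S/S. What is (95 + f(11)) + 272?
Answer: 368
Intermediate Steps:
f(S) = 1
(95 + f(11)) + 272 = (95 + 1) + 272 = 96 + 272 = 368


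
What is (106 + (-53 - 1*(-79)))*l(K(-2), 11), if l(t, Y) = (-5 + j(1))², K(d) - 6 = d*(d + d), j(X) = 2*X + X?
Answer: 528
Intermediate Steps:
j(X) = 3*X
K(d) = 6 + 2*d² (K(d) = 6 + d*(d + d) = 6 + d*(2*d) = 6 + 2*d²)
l(t, Y) = 4 (l(t, Y) = (-5 + 3*1)² = (-5 + 3)² = (-2)² = 4)
(106 + (-53 - 1*(-79)))*l(K(-2), 11) = (106 + (-53 - 1*(-79)))*4 = (106 + (-53 + 79))*4 = (106 + 26)*4 = 132*4 = 528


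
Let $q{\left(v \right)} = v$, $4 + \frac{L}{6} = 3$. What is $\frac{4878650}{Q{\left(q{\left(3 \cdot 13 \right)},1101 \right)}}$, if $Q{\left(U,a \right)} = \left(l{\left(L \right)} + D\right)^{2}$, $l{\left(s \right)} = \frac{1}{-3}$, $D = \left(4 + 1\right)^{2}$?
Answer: $\frac{21953925}{2738} \approx 8018.2$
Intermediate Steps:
$D = 25$ ($D = 5^{2} = 25$)
$L = -6$ ($L = -24 + 6 \cdot 3 = -24 + 18 = -6$)
$l{\left(s \right)} = - \frac{1}{3}$
$Q{\left(U,a \right)} = \frac{5476}{9}$ ($Q{\left(U,a \right)} = \left(- \frac{1}{3} + 25\right)^{2} = \left(\frac{74}{3}\right)^{2} = \frac{5476}{9}$)
$\frac{4878650}{Q{\left(q{\left(3 \cdot 13 \right)},1101 \right)}} = \frac{4878650}{\frac{5476}{9}} = 4878650 \cdot \frac{9}{5476} = \frac{21953925}{2738}$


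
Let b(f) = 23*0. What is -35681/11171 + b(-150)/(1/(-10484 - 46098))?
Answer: -35681/11171 ≈ -3.1941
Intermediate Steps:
b(f) = 0
-35681/11171 + b(-150)/(1/(-10484 - 46098)) = -35681/11171 + 0/(1/(-10484 - 46098)) = -35681*1/11171 + 0/(1/(-56582)) = -35681/11171 + 0/(-1/56582) = -35681/11171 + 0*(-56582) = -35681/11171 + 0 = -35681/11171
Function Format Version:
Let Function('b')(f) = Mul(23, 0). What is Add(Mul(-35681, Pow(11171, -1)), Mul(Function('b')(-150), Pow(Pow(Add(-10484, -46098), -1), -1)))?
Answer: Rational(-35681, 11171) ≈ -3.1941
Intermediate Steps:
Function('b')(f) = 0
Add(Mul(-35681, Pow(11171, -1)), Mul(Function('b')(-150), Pow(Pow(Add(-10484, -46098), -1), -1))) = Add(Mul(-35681, Pow(11171, -1)), Mul(0, Pow(Pow(Add(-10484, -46098), -1), -1))) = Add(Mul(-35681, Rational(1, 11171)), Mul(0, Pow(Pow(-56582, -1), -1))) = Add(Rational(-35681, 11171), Mul(0, Pow(Rational(-1, 56582), -1))) = Add(Rational(-35681, 11171), Mul(0, -56582)) = Add(Rational(-35681, 11171), 0) = Rational(-35681, 11171)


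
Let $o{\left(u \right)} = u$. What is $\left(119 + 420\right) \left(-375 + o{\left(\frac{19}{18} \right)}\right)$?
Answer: $- \frac{3628009}{18} \approx -2.0156 \cdot 10^{5}$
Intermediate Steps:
$\left(119 + 420\right) \left(-375 + o{\left(\frac{19}{18} \right)}\right) = \left(119 + 420\right) \left(-375 + \frac{19}{18}\right) = 539 \left(-375 + 19 \cdot \frac{1}{18}\right) = 539 \left(-375 + \frac{19}{18}\right) = 539 \left(- \frac{6731}{18}\right) = - \frac{3628009}{18}$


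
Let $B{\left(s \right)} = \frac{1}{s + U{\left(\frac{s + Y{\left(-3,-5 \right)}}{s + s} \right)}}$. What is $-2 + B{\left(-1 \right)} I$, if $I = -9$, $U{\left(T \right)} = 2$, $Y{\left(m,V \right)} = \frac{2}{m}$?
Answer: $-11$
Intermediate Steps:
$B{\left(s \right)} = \frac{1}{2 + s}$ ($B{\left(s \right)} = \frac{1}{s + 2} = \frac{1}{2 + s}$)
$-2 + B{\left(-1 \right)} I = -2 + \frac{1}{2 - 1} \left(-9\right) = -2 + 1^{-1} \left(-9\right) = -2 + 1 \left(-9\right) = -2 - 9 = -11$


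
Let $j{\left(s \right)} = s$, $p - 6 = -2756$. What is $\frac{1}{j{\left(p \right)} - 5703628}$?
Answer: $- \frac{1}{5706378} \approx -1.7524 \cdot 10^{-7}$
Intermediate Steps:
$p = -2750$ ($p = 6 - 2756 = -2750$)
$\frac{1}{j{\left(p \right)} - 5703628} = \frac{1}{-2750 - 5703628} = \frac{1}{-5706378} = - \frac{1}{5706378}$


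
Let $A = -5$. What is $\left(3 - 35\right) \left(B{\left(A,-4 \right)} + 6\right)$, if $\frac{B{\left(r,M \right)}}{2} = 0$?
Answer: $-192$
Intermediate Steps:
$B{\left(r,M \right)} = 0$ ($B{\left(r,M \right)} = 2 \cdot 0 = 0$)
$\left(3 - 35\right) \left(B{\left(A,-4 \right)} + 6\right) = \left(3 - 35\right) \left(0 + 6\right) = \left(-32\right) 6 = -192$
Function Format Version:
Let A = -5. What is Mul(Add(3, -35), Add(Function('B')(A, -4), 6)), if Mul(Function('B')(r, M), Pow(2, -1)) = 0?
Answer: -192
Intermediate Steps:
Function('B')(r, M) = 0 (Function('B')(r, M) = Mul(2, 0) = 0)
Mul(Add(3, -35), Add(Function('B')(A, -4), 6)) = Mul(Add(3, -35), Add(0, 6)) = Mul(-32, 6) = -192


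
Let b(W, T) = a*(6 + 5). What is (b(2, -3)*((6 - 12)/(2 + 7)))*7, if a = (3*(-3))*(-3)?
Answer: -1386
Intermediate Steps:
a = 27 (a = -9*(-3) = 27)
b(W, T) = 297 (b(W, T) = 27*(6 + 5) = 27*11 = 297)
(b(2, -3)*((6 - 12)/(2 + 7)))*7 = (297*((6 - 12)/(2 + 7)))*7 = (297*(-6/9))*7 = (297*(-6*1/9))*7 = (297*(-2/3))*7 = -198*7 = -1386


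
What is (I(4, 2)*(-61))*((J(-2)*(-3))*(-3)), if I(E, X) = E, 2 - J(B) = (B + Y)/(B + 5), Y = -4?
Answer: -8784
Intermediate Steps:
J(B) = 2 - (-4 + B)/(5 + B) (J(B) = 2 - (B - 4)/(B + 5) = 2 - (-4 + B)/(5 + B))
(I(4, 2)*(-61))*((J(-2)*(-3))*(-3)) = (4*(-61))*((((14 - 2)/(5 - 2))*(-3))*(-3)) = -244*(12/3)*(-3)*(-3) = -244*((1/3)*12)*(-3)*(-3) = -244*4*(-3)*(-3) = -(-2928)*(-3) = -244*36 = -8784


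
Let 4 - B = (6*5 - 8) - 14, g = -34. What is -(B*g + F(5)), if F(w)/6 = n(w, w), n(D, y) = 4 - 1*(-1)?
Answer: -166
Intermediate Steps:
n(D, y) = 5 (n(D, y) = 4 + 1 = 5)
F(w) = 30 (F(w) = 6*5 = 30)
B = -4 (B = 4 - ((6*5 - 8) - 14) = 4 - ((30 - 8) - 14) = 4 - (22 - 14) = 4 - 1*8 = 4 - 8 = -4)
-(B*g + F(5)) = -(-4*(-34) + 30) = -(136 + 30) = -1*166 = -166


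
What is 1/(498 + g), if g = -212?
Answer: 1/286 ≈ 0.0034965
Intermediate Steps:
1/(498 + g) = 1/(498 - 212) = 1/286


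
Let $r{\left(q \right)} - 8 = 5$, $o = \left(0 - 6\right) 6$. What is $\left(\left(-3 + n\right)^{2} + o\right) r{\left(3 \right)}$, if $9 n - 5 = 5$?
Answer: $- \frac{34151}{81} \approx -421.62$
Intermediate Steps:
$n = \frac{10}{9}$ ($n = \frac{5}{9} + \frac{1}{9} \cdot 5 = \frac{5}{9} + \frac{5}{9} = \frac{10}{9} \approx 1.1111$)
$o = -36$ ($o = \left(-6\right) 6 = -36$)
$r{\left(q \right)} = 13$ ($r{\left(q \right)} = 8 + 5 = 13$)
$\left(\left(-3 + n\right)^{2} + o\right) r{\left(3 \right)} = \left(\left(-3 + \frac{10}{9}\right)^{2} - 36\right) 13 = \left(\left(- \frac{17}{9}\right)^{2} - 36\right) 13 = \left(\frac{289}{81} - 36\right) 13 = \left(- \frac{2627}{81}\right) 13 = - \frac{34151}{81}$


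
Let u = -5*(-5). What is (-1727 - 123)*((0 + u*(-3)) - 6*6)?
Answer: 205350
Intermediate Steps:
u = 25
(-1727 - 123)*((0 + u*(-3)) - 6*6) = (-1727 - 123)*((0 + 25*(-3)) - 6*6) = -1850*((0 - 75) - 36) = -1850*(-75 - 36) = -1850*(-111) = 205350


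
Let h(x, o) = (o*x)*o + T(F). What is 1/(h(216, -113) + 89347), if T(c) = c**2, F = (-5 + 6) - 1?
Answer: 1/2847451 ≈ 3.5119e-7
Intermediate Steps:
F = 0 (F = 1 - 1 = 0)
h(x, o) = x*o**2 (h(x, o) = (o*x)*o + 0**2 = x*o**2 + 0 = x*o**2)
1/(h(216, -113) + 89347) = 1/(216*(-113)**2 + 89347) = 1/(216*12769 + 89347) = 1/(2758104 + 89347) = 1/2847451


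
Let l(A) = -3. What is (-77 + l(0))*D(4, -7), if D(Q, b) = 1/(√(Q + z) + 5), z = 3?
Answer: -200/9 + 40*√7/9 ≈ -10.463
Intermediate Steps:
D(Q, b) = 1/(5 + √(3 + Q)) (D(Q, b) = 1/(√(Q + 3) + 5) = 1/(√(3 + Q) + 5) = 1/(5 + √(3 + Q)))
(-77 + l(0))*D(4, -7) = (-77 - 3)/(5 + √(3 + 4)) = -80/(5 + √7)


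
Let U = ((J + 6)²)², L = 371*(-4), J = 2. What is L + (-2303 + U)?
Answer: 309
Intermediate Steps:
L = -1484
U = 4096 (U = ((2 + 6)²)² = (8²)² = 64² = 4096)
L + (-2303 + U) = -1484 + (-2303 + 4096) = -1484 + 1793 = 309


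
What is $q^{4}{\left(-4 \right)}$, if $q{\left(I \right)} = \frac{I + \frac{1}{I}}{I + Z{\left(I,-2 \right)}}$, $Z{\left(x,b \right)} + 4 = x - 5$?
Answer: $\frac{1}{256} \approx 0.0039063$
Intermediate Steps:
$Z{\left(x,b \right)} = -9 + x$ ($Z{\left(x,b \right)} = -4 + \left(x - 5\right) = -4 + \left(-5 + x\right) = -9 + x$)
$q{\left(I \right)} = \frac{I + \frac{1}{I}}{-9 + 2 I}$ ($q{\left(I \right)} = \frac{I + \frac{1}{I}}{I + \left(-9 + I\right)} = \frac{I + \frac{1}{I}}{-9 + 2 I}$)
$q^{4}{\left(-4 \right)} = \left(\frac{1 + \left(-4\right)^{2}}{\left(-4\right) \left(-9 + 2 \left(-4\right)\right)}\right)^{4} = \left(- \frac{1 + 16}{4 \left(-9 - 8\right)}\right)^{4} = \left(\left(- \frac{1}{4}\right) \frac{1}{-17} \cdot 17\right)^{4} = \left(\left(- \frac{1}{4}\right) \left(- \frac{1}{17}\right) 17\right)^{4} = \left(\frac{1}{4}\right)^{4} = \frac{1}{256}$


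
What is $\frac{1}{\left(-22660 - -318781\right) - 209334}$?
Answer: $\frac{1}{86787} \approx 1.1522 \cdot 10^{-5}$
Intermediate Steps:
$\frac{1}{\left(-22660 - -318781\right) - 209334} = \frac{1}{\left(-22660 + 318781\right) - 209334} = \frac{1}{296121 - 209334} = \frac{1}{86787}$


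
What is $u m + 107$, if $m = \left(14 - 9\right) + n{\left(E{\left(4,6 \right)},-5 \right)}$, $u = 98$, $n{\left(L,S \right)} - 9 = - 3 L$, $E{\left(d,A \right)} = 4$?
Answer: $303$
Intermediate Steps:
$n{\left(L,S \right)} = 9 - 3 L$
$m = 2$ ($m = \left(14 - 9\right) + \left(9 - 12\right) = 5 + \left(9 - 12\right) = 5 - 3 = 2$)
$u m + 107 = 98 \cdot 2 + 107 = 196 + 107 = 303$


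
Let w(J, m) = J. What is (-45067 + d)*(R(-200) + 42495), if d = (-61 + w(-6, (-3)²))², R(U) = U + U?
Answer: -1708130910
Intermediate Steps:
R(U) = 2*U
d = 4489 (d = (-61 - 6)² = (-67)² = 4489)
(-45067 + d)*(R(-200) + 42495) = (-45067 + 4489)*(2*(-200) + 42495) = -40578*(-400 + 42495) = -40578*42095 = -1708130910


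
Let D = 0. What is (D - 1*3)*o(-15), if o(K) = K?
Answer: 45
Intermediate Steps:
(D - 1*3)*o(-15) = (0 - 1*3)*(-15) = (0 - 3)*(-15) = -3*(-15) = 45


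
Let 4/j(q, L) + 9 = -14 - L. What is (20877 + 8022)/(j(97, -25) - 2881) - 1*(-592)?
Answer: 1675469/2879 ≈ 581.96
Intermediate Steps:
j(q, L) = 4/(-23 - L) (j(q, L) = 4/(-9 + (-14 - L)) = 4/(-23 - L))
(20877 + 8022)/(j(97, -25) - 2881) - 1*(-592) = (20877 + 8022)/(-4/(23 - 25) - 2881) - 1*(-592) = 28899/(-4/(-2) - 2881) + 592 = 28899/(-4*(-1/2) - 2881) + 592 = 28899/(2 - 2881) + 592 = 28899/(-2879) + 592 = 28899*(-1/2879) + 592 = -28899/2879 + 592 = 1675469/2879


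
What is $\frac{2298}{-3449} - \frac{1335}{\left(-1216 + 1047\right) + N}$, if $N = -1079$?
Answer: $\frac{578837}{1434784} \approx 0.40343$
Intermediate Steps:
$\frac{2298}{-3449} - \frac{1335}{\left(-1216 + 1047\right) + N} = \frac{2298}{-3449} - \frac{1335}{\left(-1216 + 1047\right) - 1079} = 2298 \left(- \frac{1}{3449}\right) - \frac{1335}{-169 - 1079} = - \frac{2298}{3449} - \frac{1335}{-1248} = - \frac{2298}{3449} - - \frac{445}{416} = - \frac{2298}{3449} + \frac{445}{416} = \frac{578837}{1434784}$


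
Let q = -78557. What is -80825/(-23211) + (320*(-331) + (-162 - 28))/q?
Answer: 8812288735/1823386527 ≈ 4.8329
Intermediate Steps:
-80825/(-23211) + (320*(-331) + (-162 - 28))/q = -80825/(-23211) + (320*(-331) + (-162 - 28))/(-78557) = -80825*(-1/23211) + (-105920 - 190)*(-1/78557) = 80825/23211 - 106110*(-1/78557) = 80825/23211 + 106110/78557 = 8812288735/1823386527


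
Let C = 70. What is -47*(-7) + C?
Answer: 399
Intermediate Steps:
-47*(-7) + C = -47*(-7) + 70 = 329 + 70 = 399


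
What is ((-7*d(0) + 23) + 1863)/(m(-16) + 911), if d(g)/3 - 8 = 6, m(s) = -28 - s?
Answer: 1592/899 ≈ 1.7709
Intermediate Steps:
d(g) = 42 (d(g) = 24 + 3*6 = 24 + 18 = 42)
((-7*d(0) + 23) + 1863)/(m(-16) + 911) = ((-7*42 + 23) + 1863)/((-28 - 1*(-16)) + 911) = ((-294 + 23) + 1863)/((-28 + 16) + 911) = (-271 + 1863)/(-12 + 911) = 1592/899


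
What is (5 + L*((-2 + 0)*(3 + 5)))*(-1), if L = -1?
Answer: -21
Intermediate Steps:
(5 + L*((-2 + 0)*(3 + 5)))*(-1) = (5 - (-2 + 0)*(3 + 5))*(-1) = (5 - (-2)*8)*(-1) = (5 - 1*(-16))*(-1) = (5 + 16)*(-1) = 21*(-1) = -21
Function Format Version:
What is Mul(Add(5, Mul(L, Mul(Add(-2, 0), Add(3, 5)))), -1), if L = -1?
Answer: -21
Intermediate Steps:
Mul(Add(5, Mul(L, Mul(Add(-2, 0), Add(3, 5)))), -1) = Mul(Add(5, Mul(-1, Mul(Add(-2, 0), Add(3, 5)))), -1) = Mul(Add(5, Mul(-1, Mul(-2, 8))), -1) = Mul(Add(5, Mul(-1, -16)), -1) = Mul(Add(5, 16), -1) = Mul(21, -1) = -21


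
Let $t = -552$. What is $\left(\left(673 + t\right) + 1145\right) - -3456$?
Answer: $4722$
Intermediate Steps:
$\left(\left(673 + t\right) + 1145\right) - -3456 = \left(\left(673 - 552\right) + 1145\right) - -3456 = \left(121 + 1145\right) + 3456 = 1266 + 3456 = 4722$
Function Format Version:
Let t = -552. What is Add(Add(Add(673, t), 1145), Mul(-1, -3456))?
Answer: 4722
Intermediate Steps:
Add(Add(Add(673, t), 1145), Mul(-1, -3456)) = Add(Add(Add(673, -552), 1145), Mul(-1, -3456)) = Add(Add(121, 1145), 3456) = Add(1266, 3456) = 4722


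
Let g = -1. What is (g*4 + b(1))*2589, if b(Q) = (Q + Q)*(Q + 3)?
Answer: 10356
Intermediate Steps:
b(Q) = 2*Q*(3 + Q) (b(Q) = (2*Q)*(3 + Q) = 2*Q*(3 + Q))
(g*4 + b(1))*2589 = (-1*4 + 2*1*(3 + 1))*2589 = (-4 + 2*1*4)*2589 = (-4 + 8)*2589 = 4*2589 = 10356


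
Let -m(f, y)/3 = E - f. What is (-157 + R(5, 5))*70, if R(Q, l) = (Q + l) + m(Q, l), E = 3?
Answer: -9870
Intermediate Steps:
m(f, y) = -9 + 3*f (m(f, y) = -3*(3 - f) = -9 + 3*f)
R(Q, l) = -9 + l + 4*Q (R(Q, l) = (Q + l) + (-9 + 3*Q) = -9 + l + 4*Q)
(-157 + R(5, 5))*70 = (-157 + (-9 + 5 + 4*5))*70 = (-157 + (-9 + 5 + 20))*70 = (-157 + 16)*70 = -141*70 = -9870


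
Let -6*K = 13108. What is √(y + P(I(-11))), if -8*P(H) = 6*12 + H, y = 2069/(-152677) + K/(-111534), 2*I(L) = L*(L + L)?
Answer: 11*I*√274915398582627026/1174391484 ≈ 4.9111*I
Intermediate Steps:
K = -6554/3 (K = -⅙*13108 = -6554/3 ≈ -2184.7)
I(L) = L² (I(L) = (L*(L + L))/2 = (L*(2*L))/2 = (2*L²)/2 = L²)
y = 5316440/880793613 (y = 2069/(-152677) - 6554/3/(-111534) = 2069*(-1/152677) - 6554/3*(-1/111534) = -2069/152677 + 113/5769 = 5316440/880793613 ≈ 0.0060360)
P(H) = -9 - H/8 (P(H) = -(6*12 + H)/8 = -(72 + H)/8 = -9 - H/8)
√(y + P(I(-11))) = √(5316440/880793613 + (-9 - ⅛*(-11)²)) = √(5316440/880793613 + (-9 - ⅛*121)) = √(5316440/880793613 + (-9 - 121/8)) = √(5316440/880793613 - 193/8) = √(-169950635789/7046348904) = 11*I*√274915398582627026/1174391484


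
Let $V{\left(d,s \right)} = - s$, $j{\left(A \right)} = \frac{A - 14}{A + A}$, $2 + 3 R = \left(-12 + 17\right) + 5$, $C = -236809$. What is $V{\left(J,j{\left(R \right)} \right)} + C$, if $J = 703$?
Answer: $- \frac{1894455}{8} \approx -2.3681 \cdot 10^{5}$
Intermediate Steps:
$R = \frac{8}{3}$ ($R = - \frac{2}{3} + \frac{\left(-12 + 17\right) + 5}{3} = - \frac{2}{3} + \frac{5 + 5}{3} = - \frac{2}{3} + \frac{1}{3} \cdot 10 = - \frac{2}{3} + \frac{10}{3} = \frac{8}{3} \approx 2.6667$)
$j{\left(A \right)} = \frac{-14 + A}{2 A}$
$V{\left(J,j{\left(R \right)} \right)} + C = - \frac{-14 + \frac{8}{3}}{2 \cdot \frac{8}{3}} - 236809 = - \frac{3 \left(-34\right)}{2 \cdot 8 \cdot 3} - 236809 = \left(-1\right) \left(- \frac{17}{8}\right) - 236809 = \frac{17}{8} - 236809 = - \frac{1894455}{8}$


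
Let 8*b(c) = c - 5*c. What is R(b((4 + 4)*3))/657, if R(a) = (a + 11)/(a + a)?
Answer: 1/15768 ≈ 6.3420e-5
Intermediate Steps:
b(c) = -c/2 (b(c) = (c - 5*c)/8 = (-4*c)/8 = -c/2)
R(a) = (11 + a)/(2*a) (R(a) = (11 + a)/((2*a)) = (11 + a)*(1/(2*a)) = (11 + a)/(2*a))
R(b((4 + 4)*3))/657 = ((11 - (4 + 4)*3/2)/(2*((-(4 + 4)*3/2))))/657 = ((11 - 4*3)/(2*((-4*3))))*(1/657) = ((11 - ½*24)/(2*((-½*24))))*(1/657) = ((½)*(11 - 12)/(-12))*(1/657) = ((½)*(-1/12)*(-1))*(1/657) = (1/24)*(1/657) = 1/15768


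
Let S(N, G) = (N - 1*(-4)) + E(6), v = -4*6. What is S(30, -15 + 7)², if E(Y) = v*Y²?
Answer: 688900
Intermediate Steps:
v = -24
E(Y) = -24*Y²
S(N, G) = -860 + N (S(N, G) = (N - 1*(-4)) - 24*6² = (N + 4) - 24*36 = (4 + N) - 864 = -860 + N)
S(30, -15 + 7)² = (-860 + 30)² = (-830)² = 688900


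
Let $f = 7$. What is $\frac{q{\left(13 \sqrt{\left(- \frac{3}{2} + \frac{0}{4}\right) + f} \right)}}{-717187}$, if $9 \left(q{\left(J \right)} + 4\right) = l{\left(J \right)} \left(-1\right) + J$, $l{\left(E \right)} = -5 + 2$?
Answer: $\frac{11}{2151561} - \frac{13 \sqrt{22}}{12909366} \approx 3.8922 \cdot 10^{-7}$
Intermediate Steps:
$l{\left(E \right)} = -3$
$q{\left(J \right)} = - \frac{11}{3} + \frac{J}{9}$ ($q{\left(J \right)} = -4 + \frac{\left(-3\right) \left(-1\right) + J}{9} = -4 + \frac{3 + J}{9} = -4 + \left(\frac{1}{3} + \frac{J}{9}\right) = - \frac{11}{3} + \frac{J}{9}$)
$\frac{q{\left(13 \sqrt{\left(- \frac{3}{2} + \frac{0}{4}\right) + f} \right)}}{-717187} = \frac{- \frac{11}{3} + \frac{13 \sqrt{\left(- \frac{3}{2} + \frac{0}{4}\right) + 7}}{9}}{-717187} = \left(- \frac{11}{3} + \frac{13 \sqrt{\left(\left(-3\right) \frac{1}{2} + 0 \cdot \frac{1}{4}\right) + 7}}{9}\right) \left(- \frac{1}{717187}\right) = \left(- \frac{11}{3} + \frac{13 \sqrt{\left(- \frac{3}{2} + 0\right) + 7}}{9}\right) \left(- \frac{1}{717187}\right) = \left(- \frac{11}{3} + \frac{13 \sqrt{- \frac{3}{2} + 7}}{9}\right) \left(- \frac{1}{717187}\right) = \left(- \frac{11}{3} + \frac{13 \sqrt{\frac{11}{2}}}{9}\right) \left(- \frac{1}{717187}\right) = \left(- \frac{11}{3} + \frac{13 \frac{\sqrt{22}}{2}}{9}\right) \left(- \frac{1}{717187}\right) = \left(- \frac{11}{3} + \frac{\frac{13}{2} \sqrt{22}}{9}\right) \left(- \frac{1}{717187}\right) = \left(- \frac{11}{3} + \frac{13 \sqrt{22}}{18}\right) \left(- \frac{1}{717187}\right) = \frac{11}{2151561} - \frac{13 \sqrt{22}}{12909366}$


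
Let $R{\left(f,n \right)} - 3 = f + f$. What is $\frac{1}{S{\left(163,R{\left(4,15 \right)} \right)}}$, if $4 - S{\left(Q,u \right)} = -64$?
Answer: $\frac{1}{68} \approx 0.014706$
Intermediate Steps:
$R{\left(f,n \right)} = 3 + 2 f$ ($R{\left(f,n \right)} = 3 + \left(f + f\right) = 3 + 2 f$)
$S{\left(Q,u \right)} = 68$ ($S{\left(Q,u \right)} = 4 - -64 = 4 + 64 = 68$)
$\frac{1}{S{\left(163,R{\left(4,15 \right)} \right)}} = \frac{1}{68}$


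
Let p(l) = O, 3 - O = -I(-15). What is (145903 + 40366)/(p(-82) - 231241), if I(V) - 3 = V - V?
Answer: -186269/231235 ≈ -0.80554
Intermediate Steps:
I(V) = 3 (I(V) = 3 + (V - V) = 3 + 0 = 3)
O = 6 (O = 3 - (-1)*3 = 3 - 1*(-3) = 3 + 3 = 6)
p(l) = 6
(145903 + 40366)/(p(-82) - 231241) = (145903 + 40366)/(6 - 231241) = 186269/(-231235) = 186269*(-1/231235) = -186269/231235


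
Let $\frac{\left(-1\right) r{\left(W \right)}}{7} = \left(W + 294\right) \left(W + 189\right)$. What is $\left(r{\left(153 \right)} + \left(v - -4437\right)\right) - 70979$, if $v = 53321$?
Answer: $-1083339$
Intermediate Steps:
$r{\left(W \right)} = - 7 \left(189 + W\right) \left(294 + W\right)$ ($r{\left(W \right)} = - 7 \left(W + 294\right) \left(W + 189\right) = - 7 \left(294 + W\right) \left(189 + W\right) = - 7 \left(189 + W\right) \left(294 + W\right)$)
$\left(r{\left(153 \right)} + \left(v - -4437\right)\right) - 70979 = \left(\left(-388962 - 517293 - 7 \cdot 153^{2}\right) + \left(53321 - -4437\right)\right) - 70979 = \left(\left(-388962 - 517293 - 163863\right) + \left(53321 + 4437\right)\right) - 70979 = \left(\left(-388962 - 517293 - 163863\right) + 57758\right) - 70979 = \left(-1070118 + 57758\right) - 70979 = -1012360 - 70979 = -1083339$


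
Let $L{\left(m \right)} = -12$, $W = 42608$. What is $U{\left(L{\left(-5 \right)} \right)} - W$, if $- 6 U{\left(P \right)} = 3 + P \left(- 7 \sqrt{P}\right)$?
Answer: $- \frac{85217}{2} - 28 i \sqrt{3} \approx -42609.0 - 48.497 i$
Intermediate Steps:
$U{\left(P \right)} = - \frac{1}{2} + \frac{7 P^{\frac{3}{2}}}{6}$ ($U{\left(P \right)} = - \frac{3 + P \left(- 7 \sqrt{P}\right)}{6} = - \frac{3 - 7 P^{\frac{3}{2}}}{6} = - \frac{1}{2} + \frac{7 P^{\frac{3}{2}}}{6}$)
$U{\left(L{\left(-5 \right)} \right)} - W = \left(- \frac{1}{2} + \frac{7 \left(-12\right)^{\frac{3}{2}}}{6}\right) - 42608 = \left(- \frac{1}{2} + \frac{7 \left(- 24 i \sqrt{3}\right)}{6}\right) - 42608 = \left(- \frac{1}{2} - 28 i \sqrt{3}\right) - 42608 = - \frac{85217}{2} - 28 i \sqrt{3}$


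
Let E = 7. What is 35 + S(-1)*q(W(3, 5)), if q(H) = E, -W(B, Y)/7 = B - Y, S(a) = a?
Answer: 28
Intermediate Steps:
W(B, Y) = -7*B + 7*Y (W(B, Y) = -7*(B - Y) = -7*B + 7*Y)
q(H) = 7
35 + S(-1)*q(W(3, 5)) = 35 - 1*7 = 35 - 7 = 28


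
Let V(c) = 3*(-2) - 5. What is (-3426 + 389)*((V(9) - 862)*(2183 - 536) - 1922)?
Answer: 4372529861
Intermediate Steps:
V(c) = -11 (V(c) = -6 - 5 = -11)
(-3426 + 389)*((V(9) - 862)*(2183 - 536) - 1922) = (-3426 + 389)*((-11 - 862)*(2183 - 536) - 1922) = -3037*(-873*1647 - 1922) = -3037*(-1437831 - 1922) = -3037*(-1439753) = 4372529861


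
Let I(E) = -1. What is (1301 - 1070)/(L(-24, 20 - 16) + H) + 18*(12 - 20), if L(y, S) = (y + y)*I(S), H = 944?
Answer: -142617/992 ≈ -143.77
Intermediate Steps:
L(y, S) = -2*y (L(y, S) = (y + y)*(-1) = (2*y)*(-1) = -2*y)
(1301 - 1070)/(L(-24, 20 - 16) + H) + 18*(12 - 20) = (1301 - 1070)/(-2*(-24) + 944) + 18*(12 - 20) = 231/(48 + 944) + 18*(-8) = 231/992 - 144 = -142617/992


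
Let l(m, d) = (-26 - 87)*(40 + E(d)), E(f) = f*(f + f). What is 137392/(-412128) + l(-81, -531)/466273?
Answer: -1645502137399/12010259934 ≈ -137.01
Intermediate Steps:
E(f) = 2*f**2 (E(f) = f*(2*f) = 2*f**2)
l(m, d) = -4520 - 226*d**2 (l(m, d) = (-26 - 87)*(40 + 2*d**2) = -113*(40 + 2*d**2) = -4520 - 226*d**2)
137392/(-412128) + l(-81, -531)/466273 = 137392/(-412128) + (-4520 - 226*(-531)**2)/466273 = 137392*(-1/412128) + (-4520 - 226*281961)*(1/466273) = -8587/25758 + (-4520 - 63723186)*(1/466273) = -8587/25758 - 63727706*1/466273 = -8587/25758 - 63727706/466273 = -1645502137399/12010259934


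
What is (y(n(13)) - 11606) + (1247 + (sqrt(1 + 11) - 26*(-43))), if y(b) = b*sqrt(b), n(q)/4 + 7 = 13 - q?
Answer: -9241 + 2*sqrt(3) - 56*I*sqrt(7) ≈ -9237.5 - 148.16*I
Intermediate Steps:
n(q) = 24 - 4*q (n(q) = -28 + 4*(13 - q) = -28 + (52 - 4*q) = 24 - 4*q)
y(b) = b**(3/2)
(y(n(13)) - 11606) + (1247 + (sqrt(1 + 11) - 26*(-43))) = ((24 - 4*13)**(3/2) - 11606) + (1247 + (sqrt(1 + 11) - 26*(-43))) = ((24 - 52)**(3/2) - 11606) + (1247 + (sqrt(12) + 1118)) = ((-28)**(3/2) - 11606) + (1247 + (2*sqrt(3) + 1118)) = (-56*I*sqrt(7) - 11606) + (1247 + (1118 + 2*sqrt(3))) = (-11606 - 56*I*sqrt(7)) + (2365 + 2*sqrt(3)) = -9241 + 2*sqrt(3) - 56*I*sqrt(7)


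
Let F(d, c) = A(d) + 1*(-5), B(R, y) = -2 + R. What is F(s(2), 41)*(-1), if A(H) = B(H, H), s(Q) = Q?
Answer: 5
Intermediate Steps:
A(H) = -2 + H
F(d, c) = -7 + d (F(d, c) = (-2 + d) + 1*(-5) = (-2 + d) - 5 = -7 + d)
F(s(2), 41)*(-1) = (-7 + 2)*(-1) = -5*(-1) = 5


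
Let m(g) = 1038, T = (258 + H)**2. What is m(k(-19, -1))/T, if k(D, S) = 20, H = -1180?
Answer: 519/425042 ≈ 0.0012211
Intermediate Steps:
T = 850084 (T = (258 - 1180)**2 = (-922)**2 = 850084)
m(k(-19, -1))/T = 1038/850084 = 1038*(1/850084) = 519/425042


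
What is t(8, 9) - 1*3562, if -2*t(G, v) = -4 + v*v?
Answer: -7201/2 ≈ -3600.5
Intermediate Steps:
t(G, v) = 2 - v²/2 (t(G, v) = -(-4 + v*v)/2 = -(-4 + v²)/2 = 2 - v²/2)
t(8, 9) - 1*3562 = (2 - ½*9²) - 1*3562 = (2 - ½*81) - 3562 = (2 - 81/2) - 3562 = -77/2 - 3562 = -7201/2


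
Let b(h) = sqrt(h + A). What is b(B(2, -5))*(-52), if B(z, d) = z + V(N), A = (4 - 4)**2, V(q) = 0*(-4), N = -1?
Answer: -52*sqrt(2) ≈ -73.539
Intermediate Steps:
V(q) = 0
A = 0 (A = 0**2 = 0)
B(z, d) = z (B(z, d) = z + 0 = z)
b(h) = sqrt(h) (b(h) = sqrt(h + 0) = sqrt(h))
b(B(2, -5))*(-52) = sqrt(2)*(-52) = -52*sqrt(2)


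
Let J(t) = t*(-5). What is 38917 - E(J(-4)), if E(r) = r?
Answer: 38897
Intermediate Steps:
J(t) = -5*t
38917 - E(J(-4)) = 38917 - (-5)*(-4) = 38917 - 1*20 = 38917 - 20 = 38897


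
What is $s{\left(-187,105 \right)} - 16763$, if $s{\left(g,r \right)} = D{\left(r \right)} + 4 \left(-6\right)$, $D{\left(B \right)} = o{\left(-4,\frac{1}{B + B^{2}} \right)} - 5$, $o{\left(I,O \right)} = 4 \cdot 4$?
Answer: $-16776$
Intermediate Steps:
$o{\left(I,O \right)} = 16$
$D{\left(B \right)} = 11$ ($D{\left(B \right)} = 16 - 5 = 11$)
$s{\left(g,r \right)} = -13$ ($s{\left(g,r \right)} = 11 + 4 \left(-6\right) = 11 - 24 = -13$)
$s{\left(-187,105 \right)} - 16763 = -13 - 16763 = -16776$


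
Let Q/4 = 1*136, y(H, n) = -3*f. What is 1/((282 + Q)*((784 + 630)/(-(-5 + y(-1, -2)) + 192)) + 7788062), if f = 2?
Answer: 29/226020650 ≈ 1.2831e-7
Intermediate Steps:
y(H, n) = -6 (y(H, n) = -3*2 = -6)
Q = 544 (Q = 4*(1*136) = 4*136 = 544)
1/((282 + Q)*((784 + 630)/(-(-5 + y(-1, -2)) + 192)) + 7788062) = 1/((282 + 544)*((784 + 630)/(-(-5 - 6) + 192)) + 7788062) = 1/(826*(1414/(-1*(-11) + 192)) + 7788062) = 1/(826*(1414/(11 + 192)) + 7788062) = 1/(826*(1414/203) + 7788062) = 1/(826*(1414*(1/203)) + 7788062) = 1/(826*(202/29) + 7788062) = 1/(166852/29 + 7788062) = 1/(226020650/29) = 29/226020650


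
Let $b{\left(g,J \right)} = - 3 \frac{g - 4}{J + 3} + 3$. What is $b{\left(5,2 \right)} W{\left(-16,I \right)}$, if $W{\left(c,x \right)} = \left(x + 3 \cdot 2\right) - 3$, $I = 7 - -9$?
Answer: $\frac{228}{5} \approx 45.6$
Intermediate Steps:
$I = 16$ ($I = 7 + 9 = 16$)
$b{\left(g,J \right)} = 3 - \frac{3 \left(-4 + g\right)}{3 + J}$ ($b{\left(g,J \right)} = - 3 \frac{-4 + g}{3 + J} + 3 = - \frac{3 \left(-4 + g\right)}{3 + J} + 3 = 3 - \frac{3 \left(-4 + g\right)}{3 + J}$)
$W{\left(c,x \right)} = 3 + x$ ($W{\left(c,x \right)} = \left(x + 6\right) - 3 = \left(6 + x\right) - 3 = 3 + x$)
$b{\left(5,2 \right)} W{\left(-16,I \right)} = \frac{3 \left(7 + 2 - 5\right)}{3 + 2} \left(3 + 16\right) = \frac{3 \left(7 + 2 - 5\right)}{5} \cdot 19 = 3 \cdot \frac{1}{5} \cdot 4 \cdot 19 = \frac{12}{5} \cdot 19 = \frac{228}{5}$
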